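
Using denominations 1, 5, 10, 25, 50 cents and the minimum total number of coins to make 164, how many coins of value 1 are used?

164 = 3×50 + 1×10 + 4×1
Count of 1: 4

4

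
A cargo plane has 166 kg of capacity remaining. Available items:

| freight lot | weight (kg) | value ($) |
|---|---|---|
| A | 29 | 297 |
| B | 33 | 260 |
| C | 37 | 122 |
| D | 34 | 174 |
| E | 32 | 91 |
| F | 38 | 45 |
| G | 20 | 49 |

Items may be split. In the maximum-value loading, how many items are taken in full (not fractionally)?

Greedy by value/weight ratio, highest first.
Order: A (297/29=10.24) > B (260/33=7.88) > D (174/34=5.12) > C (122/37=3.30) > E (91/32=2.84) > G (49/20=2.45) > F (45/38=1.18)
Fill: take A (29 @ 297) → take B (33 @ 260) → take D (34 @ 174) → take C (37 @ 122) → take E (32 @ 91) → take 1/20 of G → 2.45; 166/166 used.
5 item(s) taken whole; one partial (take 1/20 of G).

5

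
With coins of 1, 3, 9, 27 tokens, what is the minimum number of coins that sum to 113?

7

113 = 4×27 + 1×3 + 2×1
Total coins = 4 + 1 + 2 = 7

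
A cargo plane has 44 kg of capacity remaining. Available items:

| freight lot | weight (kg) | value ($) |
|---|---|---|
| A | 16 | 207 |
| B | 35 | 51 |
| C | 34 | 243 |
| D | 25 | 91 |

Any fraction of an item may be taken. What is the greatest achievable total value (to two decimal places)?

407.12

Sort by value per unit weight and fill in that order.
Ratios (sorted): A 12.94, C 7.15, D 3.64, B 1.46
take A (16 @ 207); take 28/34 of C → 200.12. Capacity used 44/44.
Total value = 407.12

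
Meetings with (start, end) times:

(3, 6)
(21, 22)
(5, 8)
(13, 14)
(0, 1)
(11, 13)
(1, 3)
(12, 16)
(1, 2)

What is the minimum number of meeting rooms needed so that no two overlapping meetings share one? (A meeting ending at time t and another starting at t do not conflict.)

Count concurrent intervals with a sweep; the peak is the room count.
starts: [0, 1, 1, 3, 5, 11, 12, 13, 21]
ends:   [1, 2, 3, 6, 8, 13, 14, 16, 22]
s0→1 e1→0 s1→1 s1→2  — peak 2.

2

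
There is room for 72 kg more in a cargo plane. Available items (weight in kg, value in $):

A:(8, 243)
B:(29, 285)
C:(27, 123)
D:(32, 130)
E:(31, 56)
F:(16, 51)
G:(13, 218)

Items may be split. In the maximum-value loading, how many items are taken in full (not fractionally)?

3

Greedy by value/weight ratio, highest first.
Order: A (243/8=30.38) > G (218/13=16.77) > B (285/29=9.83) > C (123/27=4.56) > D (130/32=4.06) > F (51/16=3.19) > E (56/31=1.81)
Fill: take A (8 @ 243) → take G (13 @ 218) → take B (29 @ 285) → take 22/27 of C → 100.22; 72/72 used.
3 item(s) taken whole; one partial (take 22/27 of C).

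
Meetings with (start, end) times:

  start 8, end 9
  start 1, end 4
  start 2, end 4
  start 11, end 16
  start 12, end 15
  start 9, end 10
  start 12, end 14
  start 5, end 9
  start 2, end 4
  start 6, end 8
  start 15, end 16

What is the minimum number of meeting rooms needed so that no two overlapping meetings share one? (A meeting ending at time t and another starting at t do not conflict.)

The answer is the maximum number of intervals overlapping at any instant.
Events (time:±→running): 1:+→1 2:+→2 2:+→3 … peak 3.

3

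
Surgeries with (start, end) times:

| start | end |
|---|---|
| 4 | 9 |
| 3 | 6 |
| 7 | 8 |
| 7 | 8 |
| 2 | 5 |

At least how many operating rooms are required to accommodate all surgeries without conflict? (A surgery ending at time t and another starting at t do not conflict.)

3

The answer is the maximum number of intervals overlapping at any instant.
starts: [2, 3, 4, 7, 7]
ends:   [5, 6, 8, 8, 9]
s2→1 s3→2 s4→3  — peak 3.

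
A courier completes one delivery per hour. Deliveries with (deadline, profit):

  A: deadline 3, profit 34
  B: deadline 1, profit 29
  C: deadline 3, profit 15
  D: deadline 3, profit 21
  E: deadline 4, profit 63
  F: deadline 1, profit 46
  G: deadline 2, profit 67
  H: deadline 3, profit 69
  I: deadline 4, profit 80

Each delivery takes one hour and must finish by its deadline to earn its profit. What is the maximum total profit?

Take jobs in profit order; each goes to the latest open slot no later than its deadline.
By profit: I(d4,80), H(d3,69), G(d2,67), E(d4,63), F(d1,46), A(d3,34), B(d1,29), D(d3,21), C(d3,15)
I→slot 4; H→slot 3; G→slot 2; E→slot 1; F skipped; A skipped; B skipped; D skipped; C skipped.
Profit = 63 + 67 + 69 + 80 = 279

279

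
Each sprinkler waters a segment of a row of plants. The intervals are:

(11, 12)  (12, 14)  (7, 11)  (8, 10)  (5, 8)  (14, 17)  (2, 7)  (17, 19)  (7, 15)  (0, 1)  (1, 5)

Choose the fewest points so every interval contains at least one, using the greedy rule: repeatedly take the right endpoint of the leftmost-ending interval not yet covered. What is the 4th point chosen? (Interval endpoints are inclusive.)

Sort by right endpoint; whenever an interval is uncovered, place a point at its right end.
Sorted: [0,1] [1,5] [2,7] [5,8] [8,10] [7,11] [11,12] [12,14] [7,15] [14,17] [17,19]
{[0,1],[1,5]} hit by 1; {[2,7],[5,8]} hit by 7; {[8,10],[7,11]} hit by 10; {[11,12],[12,14],[7,15]} hit by 12; {[14,17],[17,19]} hit by 17.
Points: 1, 7, 10, 12, 17 (5 total).

12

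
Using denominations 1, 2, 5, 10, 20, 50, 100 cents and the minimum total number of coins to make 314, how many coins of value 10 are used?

Use the largest denomination that fits, subtract, and repeat.
314 = 3×100 + 1×10 + 2×2
Count of 10: 1

1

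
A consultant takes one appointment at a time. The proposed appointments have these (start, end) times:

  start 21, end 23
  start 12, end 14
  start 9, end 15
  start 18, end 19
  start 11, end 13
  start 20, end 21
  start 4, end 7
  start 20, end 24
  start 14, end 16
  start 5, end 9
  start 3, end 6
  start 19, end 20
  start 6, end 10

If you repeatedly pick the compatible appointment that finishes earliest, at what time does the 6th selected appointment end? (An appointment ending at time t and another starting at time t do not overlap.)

By end time: (3,6), (4,7), (5,9), (6,10), (11,13), (12,14), (9,15), (14,16), (18,19), (19,20), (20,21), (21,23), (20,24).
Pick (3,6); next start ≥ 6 → (6,10); next start ≥ 10 → (11,13); next start ≥ 13 → (14,16); next start ≥ 16 → (18,19); next start ≥ 19 → (19,20); next start ≥ 20 → (20,21); next start ≥ 21 → (21,23).
Selected: (3,6) (6,10) (11,13) (14,16) (18,19) (19,20) (20,21) (21,23)

20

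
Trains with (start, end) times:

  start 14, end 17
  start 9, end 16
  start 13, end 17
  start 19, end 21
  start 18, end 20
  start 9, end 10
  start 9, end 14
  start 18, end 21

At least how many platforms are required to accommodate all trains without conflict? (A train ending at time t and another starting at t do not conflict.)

3

The answer is the maximum number of intervals overlapping at any instant.
Events (time:±→running): 9:+→1 9:+→2 9:+→3 … peak 3.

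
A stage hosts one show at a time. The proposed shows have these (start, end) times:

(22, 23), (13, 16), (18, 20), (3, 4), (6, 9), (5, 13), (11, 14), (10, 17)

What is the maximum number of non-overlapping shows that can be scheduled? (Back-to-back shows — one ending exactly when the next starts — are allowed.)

5

Sorted by end: (3,4)  (6,9)  (5,13)  (11,14)  (13,16)  (10,17)  (18,20)  (22,23)
take (3,4); take (6,9); skip (5,13); take (11,14); skip (13,16); take (18,20); take (22,23).
Selected 5 shows.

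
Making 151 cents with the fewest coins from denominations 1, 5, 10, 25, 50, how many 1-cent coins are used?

151 − 3×50→1 − 1×1→0
Count of 1: 1

1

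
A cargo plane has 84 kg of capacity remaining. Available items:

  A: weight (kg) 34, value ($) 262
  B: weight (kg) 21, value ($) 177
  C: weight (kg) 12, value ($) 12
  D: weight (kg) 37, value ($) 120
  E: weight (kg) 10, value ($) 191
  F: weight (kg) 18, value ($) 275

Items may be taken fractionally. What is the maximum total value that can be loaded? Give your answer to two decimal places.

908.24

Sort by value per unit weight and fill in that order.
Ratios (sorted): E 19.10, F 15.28, B 8.43, A 7.71, D 3.24, C 1.00
take E (10 @ 191); take F (18 @ 275); take B (21 @ 177); take A (34 @ 262); take 1/37 of D → 3.24. Capacity used 84/84.
Total value = 908.24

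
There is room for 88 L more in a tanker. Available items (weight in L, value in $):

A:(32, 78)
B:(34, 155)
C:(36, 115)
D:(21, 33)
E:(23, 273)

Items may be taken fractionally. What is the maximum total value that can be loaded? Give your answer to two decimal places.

Order: E (273/23=11.87) > B (155/34=4.56) > C (115/36=3.19) > A (78/32=2.44) > D (33/21=1.57)
Fill: take E (23 @ 273) → take B (34 @ 155) → take 31/36 of C → 99.03; 88/88 used.
Total value = 527.03

527.03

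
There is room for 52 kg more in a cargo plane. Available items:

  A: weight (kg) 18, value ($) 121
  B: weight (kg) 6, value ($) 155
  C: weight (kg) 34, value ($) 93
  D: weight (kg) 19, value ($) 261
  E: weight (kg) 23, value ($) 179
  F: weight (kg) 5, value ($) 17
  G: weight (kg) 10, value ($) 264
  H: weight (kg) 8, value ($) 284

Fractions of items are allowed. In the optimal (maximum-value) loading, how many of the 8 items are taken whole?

4

Order: H (284/8=35.50) > G (264/10=26.40) > B (155/6=25.83) > D (261/19=13.74) > E (179/23=7.78) > A (121/18=6.72) > F (17/5=3.40) > C (93/34=2.74)
Fill: take H (8 @ 284) → take G (10 @ 264) → take B (6 @ 155) → take D (19 @ 261) → take 9/23 of E → 70.04; 52/52 used.
4 item(s) taken whole; one partial (take 9/23 of E).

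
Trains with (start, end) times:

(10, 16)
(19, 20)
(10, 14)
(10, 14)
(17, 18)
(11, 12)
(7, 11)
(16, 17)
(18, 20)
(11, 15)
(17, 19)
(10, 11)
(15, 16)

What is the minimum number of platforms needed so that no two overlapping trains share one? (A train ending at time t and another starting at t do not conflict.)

Count concurrent intervals with a sweep; the peak is the room count.
Events (time:±→running): 7:+→1 10:+→2 10:+→3 10:+→4 10:+→5 … peak 5.

5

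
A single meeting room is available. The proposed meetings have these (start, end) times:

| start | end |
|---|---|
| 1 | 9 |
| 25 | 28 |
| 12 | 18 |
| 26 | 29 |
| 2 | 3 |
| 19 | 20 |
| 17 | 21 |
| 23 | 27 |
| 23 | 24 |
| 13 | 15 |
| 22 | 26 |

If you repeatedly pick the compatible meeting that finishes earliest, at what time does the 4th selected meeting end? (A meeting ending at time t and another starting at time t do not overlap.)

24

Order by finish time; keep every interval that doesn't clash with the previous kept one.
By end time: (2,3), (1,9), (13,15), (12,18), (19,20), (17,21), (23,24), (22,26), (23,27), (25,28), (26,29).
Pick (2,3); next start ≥ 3 → (13,15); next start ≥ 15 → (19,20); next start ≥ 20 → (23,24); next start ≥ 24 → (25,28).
Selected: (2,3) (13,15) (19,20) (23,24) (25,28)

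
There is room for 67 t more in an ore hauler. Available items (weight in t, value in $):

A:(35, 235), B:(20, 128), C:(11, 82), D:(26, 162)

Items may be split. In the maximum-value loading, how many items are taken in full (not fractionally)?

Sort by value per unit weight and fill in that order.
Order: C (82/11=7.45) > A (235/35=6.71) > B (128/20=6.40) > D (162/26=6.23)
Fill: take C (11 @ 82) → take A (35 @ 235) → take B (20 @ 128) → take 1/26 of D → 6.23; 67/67 used.
3 item(s) taken whole; one partial (take 1/26 of D).

3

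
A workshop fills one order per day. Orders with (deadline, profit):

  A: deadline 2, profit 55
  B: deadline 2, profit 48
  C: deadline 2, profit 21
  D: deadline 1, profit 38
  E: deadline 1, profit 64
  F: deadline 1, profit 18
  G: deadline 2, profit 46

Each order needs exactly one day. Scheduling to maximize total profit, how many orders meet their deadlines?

Take jobs in profit order; each goes to the latest open slot no later than its deadline.
By profit: E(d1,64), A(d2,55), B(d2,48), G(d2,46), D(d1,38), C(d2,21), F(d1,18)
E→slot 1; A→slot 2; B skipped; G skipped; D skipped; C skipped; F skipped.
2 of 7 scheduled.

2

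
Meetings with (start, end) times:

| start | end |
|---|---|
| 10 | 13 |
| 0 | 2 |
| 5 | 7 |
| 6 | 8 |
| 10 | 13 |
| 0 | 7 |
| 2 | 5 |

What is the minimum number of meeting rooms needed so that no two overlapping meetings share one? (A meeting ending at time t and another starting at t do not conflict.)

3

Events (time:±→running): 0:+→1 0:+→2 2:-→1 2:+→2 5:-→1 5:+→2 6:+→3 … peak 3.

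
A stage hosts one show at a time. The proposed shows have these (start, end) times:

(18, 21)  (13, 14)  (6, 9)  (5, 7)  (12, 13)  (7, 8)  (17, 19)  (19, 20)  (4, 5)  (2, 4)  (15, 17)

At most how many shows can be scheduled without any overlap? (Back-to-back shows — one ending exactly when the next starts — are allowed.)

Order by finish time; keep every interval that doesn't clash with the previous kept one.
By end time: (2,4), (4,5), (5,7), (7,8), (6,9), (12,13), (13,14), (15,17), (17,19), (19,20), (18,21).
Pick (2,4); next start ≥ 4 → (4,5); next start ≥ 5 → (5,7); next start ≥ 7 → (7,8); next start ≥ 8 → (12,13); next start ≥ 13 → (13,14); next start ≥ 14 → (15,17); next start ≥ 17 → (17,19); next start ≥ 19 → (19,20).
Selected 9 shows.

9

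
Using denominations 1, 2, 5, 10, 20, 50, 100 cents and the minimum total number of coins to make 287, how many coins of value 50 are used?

287 − 2×100→87 − 1×50→37 − 1×20→17 − 1×10→7 − 1×5→2 − 1×2→0
Count of 50: 1

1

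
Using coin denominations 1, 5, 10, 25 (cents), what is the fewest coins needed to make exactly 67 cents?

6

Greedy: take as many of the largest coin as possible, then repeat with the remainder.
67 = 2×25 + 1×10 + 1×5 + 2×1
Total coins = 2 + 1 + 1 + 2 = 6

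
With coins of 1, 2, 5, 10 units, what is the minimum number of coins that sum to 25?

Greedy: take as many of the largest coin as possible, then repeat with the remainder.
25 − 2×10→5 − 1×5→0
Total coins = 2 + 1 = 3

3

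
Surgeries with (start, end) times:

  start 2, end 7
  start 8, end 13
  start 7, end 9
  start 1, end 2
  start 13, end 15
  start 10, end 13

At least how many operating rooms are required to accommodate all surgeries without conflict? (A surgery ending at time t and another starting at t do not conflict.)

Events (time:±→running): 1:+→1 2:-→0 2:+→1 7:-→0 7:+→1 8:+→2 … peak 2.

2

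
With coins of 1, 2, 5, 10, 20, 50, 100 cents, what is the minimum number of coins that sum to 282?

6

Use the largest denomination that fits, subtract, and repeat.
282 − 2×100→82 − 1×50→32 − 1×20→12 − 1×10→2 − 1×2→0
Total coins = 2 + 1 + 1 + 1 + 1 = 6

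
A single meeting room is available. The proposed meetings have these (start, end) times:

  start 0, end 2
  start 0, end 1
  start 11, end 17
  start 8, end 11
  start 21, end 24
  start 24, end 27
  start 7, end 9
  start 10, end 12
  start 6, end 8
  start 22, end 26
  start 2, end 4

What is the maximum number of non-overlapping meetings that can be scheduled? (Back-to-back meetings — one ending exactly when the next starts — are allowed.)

Order by finish time; keep every interval that doesn't clash with the previous kept one.
By end time: (0,1), (0,2), (2,4), (6,8), (7,9), (8,11), (10,12), (11,17), (21,24), (22,26), (24,27).
Pick (0,1); next start ≥ 1 → (2,4); next start ≥ 4 → (6,8); next start ≥ 8 → (8,11); next start ≥ 11 → (11,17); next start ≥ 17 → (21,24); next start ≥ 24 → (24,27).
Selected 7 meetings.

7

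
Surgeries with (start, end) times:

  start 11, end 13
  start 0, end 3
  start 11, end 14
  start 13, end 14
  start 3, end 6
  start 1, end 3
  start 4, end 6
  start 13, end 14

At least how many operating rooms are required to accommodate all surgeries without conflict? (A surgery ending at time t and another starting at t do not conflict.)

The answer is the maximum number of intervals overlapping at any instant.
Events (time:±→running): 0:+→1 1:+→2 3:-→1 3:-→0 3:+→1 4:+→2 6:-→1 6:-→0 11:+→1 11:+→2 13:-→1 13:+→2 13:+→3 … peak 3.

3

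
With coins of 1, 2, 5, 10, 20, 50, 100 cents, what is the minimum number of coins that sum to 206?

4

206 − 2×100→6 − 1×5→1 − 1×1→0
Total coins = 2 + 1 + 1 = 4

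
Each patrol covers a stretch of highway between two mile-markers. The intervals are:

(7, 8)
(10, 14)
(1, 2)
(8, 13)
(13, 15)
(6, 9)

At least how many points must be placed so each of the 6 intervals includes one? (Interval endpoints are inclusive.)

3

Process intervals by earliest right end; each time one isn't hit yet, stab at its right endpoint.
By right end: [1,2]  [7,8]  [6,9]  [8,13]  [10,14]  [13,15]
[1,2] uncovered → point at 2; [7,8] uncovered → point at 8; [10,14] uncovered → point at 14.
Points: 2, 8, 14 (3 total).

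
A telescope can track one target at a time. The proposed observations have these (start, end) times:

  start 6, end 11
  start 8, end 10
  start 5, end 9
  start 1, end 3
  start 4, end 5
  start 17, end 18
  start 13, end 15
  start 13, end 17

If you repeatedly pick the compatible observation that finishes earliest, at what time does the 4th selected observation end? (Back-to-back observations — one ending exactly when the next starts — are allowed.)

Order by finish time; keep every interval that doesn't clash with the previous kept one.
By end time: (1,3), (4,5), (5,9), (8,10), (6,11), (13,15), (13,17), (17,18).
Pick (1,3); next start ≥ 3 → (4,5); next start ≥ 5 → (5,9); next start ≥ 9 → (13,15); next start ≥ 15 → (17,18).
Selected: (1,3) (4,5) (5,9) (13,15) (17,18)

15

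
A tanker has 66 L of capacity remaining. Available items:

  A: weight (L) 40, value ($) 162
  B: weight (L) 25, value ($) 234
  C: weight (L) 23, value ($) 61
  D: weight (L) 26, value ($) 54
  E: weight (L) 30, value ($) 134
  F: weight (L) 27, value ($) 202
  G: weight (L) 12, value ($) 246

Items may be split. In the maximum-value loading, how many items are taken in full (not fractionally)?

3

Greedy by value/weight ratio, highest first.
Ratios (sorted): G 20.50, B 9.36, F 7.48, E 4.47, A 4.05, C 2.65, D 2.08
take G (12 @ 246); take B (25 @ 234); take F (27 @ 202); take 2/30 of E → 8.93. Capacity used 66/66.
3 item(s) taken whole; one partial (take 2/30 of E).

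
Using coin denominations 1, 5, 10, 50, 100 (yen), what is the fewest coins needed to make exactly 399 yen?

13

399 = 3×100 + 1×50 + 4×10 + 1×5 + 4×1
Total coins = 3 + 1 + 4 + 1 + 4 = 13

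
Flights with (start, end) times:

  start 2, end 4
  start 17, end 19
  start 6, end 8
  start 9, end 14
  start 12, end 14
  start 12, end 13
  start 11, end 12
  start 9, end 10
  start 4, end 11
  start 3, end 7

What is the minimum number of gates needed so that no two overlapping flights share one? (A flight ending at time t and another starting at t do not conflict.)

3

The answer is the maximum number of intervals overlapping at any instant.
Events (time:±→running): 2:+→1 3:+→2 4:-→1 4:+→2 6:+→3 … peak 3.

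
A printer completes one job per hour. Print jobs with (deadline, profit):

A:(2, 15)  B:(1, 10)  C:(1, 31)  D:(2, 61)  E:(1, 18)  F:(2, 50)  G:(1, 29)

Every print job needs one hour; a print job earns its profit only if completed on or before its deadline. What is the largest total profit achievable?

Profit order: D=61 F=50 C=31 G=29 E=18 A=15 B=10
Assign: D→slot 2, F→slot 1, C skipped, G skipped, E skipped, A skipped, B skipped.
Slots: [1:F] [2:D]
Profit = 50 + 61 = 111

111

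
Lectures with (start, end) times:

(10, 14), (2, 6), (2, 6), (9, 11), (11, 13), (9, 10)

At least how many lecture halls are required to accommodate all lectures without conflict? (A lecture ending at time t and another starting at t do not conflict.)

Events (time:±→running): 2:+→1 2:+→2 … peak 2.

2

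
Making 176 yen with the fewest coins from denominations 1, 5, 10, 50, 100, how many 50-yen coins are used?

176 = 1×100 + 1×50 + 2×10 + 1×5 + 1×1
Count of 50: 1

1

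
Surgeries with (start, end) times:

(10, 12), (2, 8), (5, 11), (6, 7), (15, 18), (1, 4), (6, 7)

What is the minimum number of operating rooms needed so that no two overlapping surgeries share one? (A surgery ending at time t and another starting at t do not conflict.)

Events (time:±→running): 1:+→1 2:+→2 4:-→1 5:+→2 6:+→3 6:+→4 … peak 4.

4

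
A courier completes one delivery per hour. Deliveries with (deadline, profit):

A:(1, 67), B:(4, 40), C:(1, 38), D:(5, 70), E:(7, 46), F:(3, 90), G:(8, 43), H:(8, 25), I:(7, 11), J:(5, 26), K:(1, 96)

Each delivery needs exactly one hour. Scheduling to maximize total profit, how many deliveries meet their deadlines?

Take jobs in profit order; each goes to the latest open slot no later than its deadline.
Profit order: K=96 F=90 D=70 A=67 E=46 G=43 B=40 C=38 J=26 H=25 I=11
Assign: K→slot 1, F→slot 3, D→slot 5, A skipped, E→slot 7, G→slot 8, B→slot 4, C skipped, J→slot 2, H→slot 6, I skipped.
Slots: [1:K] [2:J] [3:F] [4:B] [5:D] [6:H] [7:E] [8:G]
8 of 11 scheduled.

8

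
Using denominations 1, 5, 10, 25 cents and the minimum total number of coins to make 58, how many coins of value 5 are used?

1

58 − 2×25→8 − 1×5→3 − 3×1→0
Count of 5: 1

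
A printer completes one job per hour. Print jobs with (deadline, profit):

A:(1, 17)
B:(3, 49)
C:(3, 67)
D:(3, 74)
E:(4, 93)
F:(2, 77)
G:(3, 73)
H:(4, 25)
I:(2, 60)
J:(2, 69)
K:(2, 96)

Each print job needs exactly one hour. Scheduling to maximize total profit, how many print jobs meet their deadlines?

Take jobs in profit order; each goes to the latest open slot no later than its deadline.
By profit: K(d2,96), E(d4,93), F(d2,77), D(d3,74), G(d3,73), J(d2,69), C(d3,67), I(d2,60), B(d3,49), H(d4,25), A(d1,17)
K→slot 2; E→slot 4; F→slot 1; D→slot 3; G skipped; J skipped; C skipped; I skipped; B skipped; H skipped; A skipped.
4 of 11 scheduled.

4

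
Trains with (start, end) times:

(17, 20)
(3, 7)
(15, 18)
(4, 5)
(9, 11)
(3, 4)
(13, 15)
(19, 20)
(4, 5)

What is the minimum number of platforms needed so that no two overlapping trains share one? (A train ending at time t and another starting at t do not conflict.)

Count concurrent intervals with a sweep; the peak is the room count.
starts: [3, 3, 4, 4, 9, 13, 15, 17, 19]
ends:   [4, 5, 5, 7, 11, 15, 18, 20, 20]
s3→1 s3→2 e4→1 s4→2 s4→3  — peak 3.

3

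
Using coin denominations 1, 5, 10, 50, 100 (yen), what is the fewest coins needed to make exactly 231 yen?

Greedy: take as many of the largest coin as possible, then repeat with the remainder.
231 = 2×100 + 3×10 + 1×1
Total coins = 2 + 3 + 1 = 6

6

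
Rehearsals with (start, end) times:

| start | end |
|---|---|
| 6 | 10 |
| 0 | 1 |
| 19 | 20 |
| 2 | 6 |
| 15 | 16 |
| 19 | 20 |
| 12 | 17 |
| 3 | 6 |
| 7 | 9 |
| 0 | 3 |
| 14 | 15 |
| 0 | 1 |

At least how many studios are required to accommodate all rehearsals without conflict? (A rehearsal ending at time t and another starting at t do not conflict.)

Count concurrent intervals with a sweep; the peak is the room count.
Events (time:±→running): 0:+→1 0:+→2 0:+→3 … peak 3.

3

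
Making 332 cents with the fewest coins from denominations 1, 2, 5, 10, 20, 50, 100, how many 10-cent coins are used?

1

Use the largest denomination that fits, subtract, and repeat.
332 = 3×100 + 1×20 + 1×10 + 1×2
Count of 10: 1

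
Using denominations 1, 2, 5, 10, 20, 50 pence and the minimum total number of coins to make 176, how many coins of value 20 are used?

176 − 3×50→26 − 1×20→6 − 1×5→1 − 1×1→0
Count of 20: 1

1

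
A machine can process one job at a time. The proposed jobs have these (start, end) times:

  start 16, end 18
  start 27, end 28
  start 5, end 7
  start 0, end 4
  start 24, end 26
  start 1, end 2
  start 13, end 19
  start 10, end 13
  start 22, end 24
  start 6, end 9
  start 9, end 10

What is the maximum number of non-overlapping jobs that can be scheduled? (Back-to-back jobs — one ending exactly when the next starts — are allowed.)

Sort by end time and greedily take each interval whose start is ≥ the last chosen end.
Sorted by end: (1,2)  (0,4)  (5,7)  (6,9)  (9,10)  (10,13)  (16,18)  (13,19)  (22,24)  (24,26)  (27,28)
take (1,2); skip (0,4); take (5,7); take (9,10); take (10,13); take (16,18); take (22,24); take (24,26); take (27,28).
Selected 8 jobs.

8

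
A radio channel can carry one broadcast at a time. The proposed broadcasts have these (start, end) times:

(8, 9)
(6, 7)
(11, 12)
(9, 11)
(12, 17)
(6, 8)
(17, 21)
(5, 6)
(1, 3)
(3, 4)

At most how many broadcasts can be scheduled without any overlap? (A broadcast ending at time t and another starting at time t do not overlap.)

Greedy by earliest finish: after sorting by end time, pick each interval compatible with the last pick.
By end time: (1,3), (3,4), (5,6), (6,7), (6,8), (8,9), (9,11), (11,12), (12,17), (17,21).
Pick (1,3); next start ≥ 3 → (3,4); next start ≥ 4 → (5,6); next start ≥ 6 → (6,7); next start ≥ 7 → (8,9); next start ≥ 9 → (9,11); next start ≥ 11 → (11,12); next start ≥ 12 → (12,17); next start ≥ 17 → (17,21).
Selected 9 broadcasts.

9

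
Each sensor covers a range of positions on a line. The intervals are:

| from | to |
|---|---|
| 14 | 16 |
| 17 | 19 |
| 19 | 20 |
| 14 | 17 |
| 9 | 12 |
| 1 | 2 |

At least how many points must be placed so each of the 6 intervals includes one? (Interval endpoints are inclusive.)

Process intervals by earliest right end; each time one isn't hit yet, stab at its right endpoint.
By right end: [1,2]  [9,12]  [14,16]  [14,17]  [17,19]  [19,20]
[1,2] uncovered → point at 2; [9,12] uncovered → point at 12; [14,16] uncovered → point at 16; [17,19] uncovered → point at 19.
Points: 2, 12, 16, 19 (4 total).

4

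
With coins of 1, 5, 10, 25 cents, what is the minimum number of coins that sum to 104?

Greedy: take as many of the largest coin as possible, then repeat with the remainder.
104 − 4×25→4 − 4×1→0
Total coins = 4 + 4 = 8

8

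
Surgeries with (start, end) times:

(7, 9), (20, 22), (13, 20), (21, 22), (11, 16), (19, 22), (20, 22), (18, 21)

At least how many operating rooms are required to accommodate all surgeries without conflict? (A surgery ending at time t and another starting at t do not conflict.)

Count concurrent intervals with a sweep; the peak is the room count.
Events (time:±→running): 7:+→1 9:-→0 11:+→1 13:+→2 16:-→1 18:+→2 19:+→3 20:-→2 20:+→3 20:+→4 … peak 4.

4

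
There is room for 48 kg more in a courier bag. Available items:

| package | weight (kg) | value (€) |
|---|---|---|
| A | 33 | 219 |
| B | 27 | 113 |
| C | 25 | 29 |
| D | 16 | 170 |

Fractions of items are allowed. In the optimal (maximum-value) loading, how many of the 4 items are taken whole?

1

Order: D (170/16=10.62) > A (219/33=6.64) > B (113/27=4.19) > C (29/25=1.16)
Fill: take D (16 @ 170) → take 32/33 of A → 212.36; 48/48 used.
1 item(s) taken whole; one partial (take 32/33 of A).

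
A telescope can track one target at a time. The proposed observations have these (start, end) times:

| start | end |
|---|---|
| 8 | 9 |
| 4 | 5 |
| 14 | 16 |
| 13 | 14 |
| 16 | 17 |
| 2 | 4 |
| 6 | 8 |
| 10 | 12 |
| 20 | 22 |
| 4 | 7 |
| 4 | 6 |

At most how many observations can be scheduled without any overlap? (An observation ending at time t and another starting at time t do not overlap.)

9

Sorted by end: (2,4)  (4,5)  (4,6)  (4,7)  (6,8)  (8,9)  (10,12)  (13,14)  (14,16)  (16,17)  (20,22)
take (2,4); take (4,5); take (6,8); take (8,9); take (10,12); take (13,14); take (14,16); take (16,17); take (20,22).
Selected 9 observations.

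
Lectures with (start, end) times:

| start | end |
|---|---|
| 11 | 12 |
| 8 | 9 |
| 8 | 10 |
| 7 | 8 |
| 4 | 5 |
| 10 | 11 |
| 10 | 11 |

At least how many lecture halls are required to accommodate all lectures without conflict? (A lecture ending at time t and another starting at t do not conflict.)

Events (time:±→running): 4:+→1 5:-→0 7:+→1 8:-→0 8:+→1 8:+→2 … peak 2.

2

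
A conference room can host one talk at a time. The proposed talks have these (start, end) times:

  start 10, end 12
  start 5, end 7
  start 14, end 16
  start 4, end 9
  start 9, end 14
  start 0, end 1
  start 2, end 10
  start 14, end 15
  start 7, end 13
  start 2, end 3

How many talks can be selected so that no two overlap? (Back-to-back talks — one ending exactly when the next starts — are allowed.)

Sort by end time and greedily take each interval whose start is ≥ the last chosen end.
By end time: (0,1), (2,3), (5,7), (4,9), (2,10), (10,12), (7,13), (9,14), (14,15), (14,16).
Pick (0,1); next start ≥ 1 → (2,3); next start ≥ 3 → (5,7); next start ≥ 7 → (10,12); next start ≥ 12 → (14,15).
Selected 5 talks.

5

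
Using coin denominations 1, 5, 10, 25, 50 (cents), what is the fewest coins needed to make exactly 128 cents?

6

128 − 2×50→28 − 1×25→3 − 3×1→0
Total coins = 2 + 1 + 3 = 6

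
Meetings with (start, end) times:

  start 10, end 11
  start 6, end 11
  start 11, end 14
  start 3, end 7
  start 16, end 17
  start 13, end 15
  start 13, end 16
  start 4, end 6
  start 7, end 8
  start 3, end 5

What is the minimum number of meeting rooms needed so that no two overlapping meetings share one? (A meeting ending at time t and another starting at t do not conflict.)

Events (time:±→running): 3:+→1 3:+→2 4:+→3 … peak 3.

3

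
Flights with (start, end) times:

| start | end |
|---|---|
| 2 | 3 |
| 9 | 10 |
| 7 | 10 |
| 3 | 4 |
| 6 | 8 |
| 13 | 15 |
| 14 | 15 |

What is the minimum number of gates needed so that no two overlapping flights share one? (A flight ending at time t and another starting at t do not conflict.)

2

starts: [2, 3, 6, 7, 9, 13, 14]
ends:   [3, 4, 8, 10, 10, 15, 15]
s2→1 e3→0 s3→1 e4→0 s6→1 s7→2  — peak 2.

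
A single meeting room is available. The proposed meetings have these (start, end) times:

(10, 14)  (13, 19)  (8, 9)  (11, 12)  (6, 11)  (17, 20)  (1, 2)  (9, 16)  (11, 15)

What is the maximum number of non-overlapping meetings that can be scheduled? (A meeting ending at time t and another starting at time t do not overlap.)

4

Greedy by earliest finish: after sorting by end time, pick each interval compatible with the last pick.
Sorted by end: (1,2)  (8,9)  (6,11)  (11,12)  (10,14)  (11,15)  (9,16)  (13,19)  (17,20)
take (1,2); take (8,9); skip (6,11); take (11,12); skip (9,16); take (13,19).
Selected 4 meetings.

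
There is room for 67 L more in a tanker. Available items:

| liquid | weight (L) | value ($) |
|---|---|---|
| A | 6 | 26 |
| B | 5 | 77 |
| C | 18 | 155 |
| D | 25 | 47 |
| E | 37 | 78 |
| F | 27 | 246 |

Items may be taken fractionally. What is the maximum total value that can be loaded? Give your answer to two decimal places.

Greedy by value/weight ratio, highest first.
Order: B (77/5=15.40) > F (246/27=9.11) > C (155/18=8.61) > A (26/6=4.33) > E (78/37=2.11) > D (47/25=1.88)
Fill: take B (5 @ 77) → take F (27 @ 246) → take C (18 @ 155) → take A (6 @ 26) → take 11/37 of E → 23.19; 67/67 used.
Total value = 527.19

527.19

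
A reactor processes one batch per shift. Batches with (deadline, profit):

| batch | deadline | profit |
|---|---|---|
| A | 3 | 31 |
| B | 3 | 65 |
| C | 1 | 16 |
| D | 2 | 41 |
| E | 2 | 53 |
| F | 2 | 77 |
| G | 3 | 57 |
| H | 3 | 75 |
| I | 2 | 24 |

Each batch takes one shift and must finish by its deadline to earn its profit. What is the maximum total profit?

Take jobs in profit order; each goes to the latest open slot no later than its deadline.
By profit: F(d2,77), H(d3,75), B(d3,65), G(d3,57), E(d2,53), D(d2,41), A(d3,31), I(d2,24), C(d1,16)
F→slot 2; H→slot 3; B→slot 1; G skipped; E skipped; D skipped; A skipped; I skipped; C skipped.
Profit = 65 + 77 + 75 = 217

217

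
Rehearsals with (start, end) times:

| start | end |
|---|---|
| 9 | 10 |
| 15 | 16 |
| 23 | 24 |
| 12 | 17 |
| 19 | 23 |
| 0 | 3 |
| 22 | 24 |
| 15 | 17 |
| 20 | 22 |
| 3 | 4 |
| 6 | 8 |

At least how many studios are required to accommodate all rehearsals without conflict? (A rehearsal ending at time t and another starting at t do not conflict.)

3

starts: [0, 3, 6, 9, 12, 15, 15, 19, 20, 22, 23]
ends:   [3, 4, 8, 10, 16, 17, 17, 22, 23, 24, 24]
s0→1 e3→0 s3→1 e4→0 s6→1 e8→0 s9→1 e10→0 s12→1 s15→2 s15→3  — peak 3.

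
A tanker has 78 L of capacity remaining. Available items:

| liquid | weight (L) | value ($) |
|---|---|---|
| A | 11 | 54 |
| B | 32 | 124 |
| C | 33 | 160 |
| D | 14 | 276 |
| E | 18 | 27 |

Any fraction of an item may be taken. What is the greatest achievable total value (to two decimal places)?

Sort by value per unit weight and fill in that order.
Order: D (276/14=19.71) > A (54/11=4.91) > C (160/33=4.85) > B (124/32=3.88) > E (27/18=1.50)
Fill: take D (14 @ 276) → take A (11 @ 54) → take C (33 @ 160) → take 20/32 of B → 77.50; 78/78 used.
Total value = 567.50

567.50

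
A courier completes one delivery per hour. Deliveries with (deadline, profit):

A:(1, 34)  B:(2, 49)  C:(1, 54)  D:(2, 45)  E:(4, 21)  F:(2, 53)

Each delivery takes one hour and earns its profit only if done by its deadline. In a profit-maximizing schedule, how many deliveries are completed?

Sort by profit descending; place each in the latest free slot ≤ its deadline.
By profit: C(d1,54), F(d2,53), B(d2,49), D(d2,45), A(d1,34), E(d4,21)
C→slot 1; F→slot 2; B skipped; D skipped; A skipped; E→slot 4.
3 of 6 scheduled.

3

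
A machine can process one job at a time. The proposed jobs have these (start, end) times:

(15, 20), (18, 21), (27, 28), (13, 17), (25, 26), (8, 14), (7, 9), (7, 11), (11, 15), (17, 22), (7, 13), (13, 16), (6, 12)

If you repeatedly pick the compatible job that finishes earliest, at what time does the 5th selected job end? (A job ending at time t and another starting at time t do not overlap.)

Order by finish time; keep every interval that doesn't clash with the previous kept one.
By end time: (7,9), (7,11), (6,12), (7,13), (8,14), (11,15), (13,16), (13,17), (15,20), (18,21), (17,22), (25,26), (27,28).
Pick (7,9); next start ≥ 9 → (11,15); next start ≥ 15 → (15,20); next start ≥ 20 → (25,26); next start ≥ 26 → (27,28).
Selected: (7,9) (11,15) (15,20) (25,26) (27,28)

28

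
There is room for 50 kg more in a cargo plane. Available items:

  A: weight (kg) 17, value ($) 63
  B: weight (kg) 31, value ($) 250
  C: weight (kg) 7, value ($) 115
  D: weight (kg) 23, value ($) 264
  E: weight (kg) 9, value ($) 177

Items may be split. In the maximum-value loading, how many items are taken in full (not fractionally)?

3

Greedy by value/weight ratio, highest first.
Ratios (sorted): E 19.67, C 16.43, D 11.48, B 8.06, A 3.71
take E (9 @ 177); take C (7 @ 115); take D (23 @ 264); take 11/31 of B → 88.71. Capacity used 50/50.
3 item(s) taken whole; one partial (take 11/31 of B).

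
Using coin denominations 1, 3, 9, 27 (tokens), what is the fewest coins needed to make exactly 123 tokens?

7

Greedy: take as many of the largest coin as possible, then repeat with the remainder.
123 = 4×27 + 1×9 + 2×3
Total coins = 4 + 1 + 2 = 7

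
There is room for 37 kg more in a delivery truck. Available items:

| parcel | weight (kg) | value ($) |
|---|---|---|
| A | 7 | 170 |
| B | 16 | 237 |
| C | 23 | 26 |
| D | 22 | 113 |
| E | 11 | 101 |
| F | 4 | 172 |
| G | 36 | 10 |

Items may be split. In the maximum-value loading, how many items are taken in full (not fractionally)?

3

Greedy by value/weight ratio, highest first.
Ratios (sorted): F 43.00, A 24.29, B 14.81, E 9.18, D 5.14, C 1.13, G 0.28
take F (4 @ 172); take A (7 @ 170); take B (16 @ 237); take 10/11 of E → 91.82. Capacity used 37/37.
3 item(s) taken whole; one partial (take 10/11 of E).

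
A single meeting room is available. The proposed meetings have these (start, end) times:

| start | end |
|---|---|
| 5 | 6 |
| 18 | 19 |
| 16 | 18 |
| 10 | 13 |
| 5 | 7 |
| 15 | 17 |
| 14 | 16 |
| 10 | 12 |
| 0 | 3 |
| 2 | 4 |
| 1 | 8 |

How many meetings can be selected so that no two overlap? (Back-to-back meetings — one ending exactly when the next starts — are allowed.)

Greedy by earliest finish: after sorting by end time, pick each interval compatible with the last pick.
By end time: (0,3), (2,4), (5,6), (5,7), (1,8), (10,12), (10,13), (14,16), (15,17), (16,18), (18,19).
Pick (0,3); next start ≥ 3 → (5,6); next start ≥ 6 → (10,12); next start ≥ 12 → (14,16); next start ≥ 16 → (16,18); next start ≥ 18 → (18,19).
Selected 6 meetings.

6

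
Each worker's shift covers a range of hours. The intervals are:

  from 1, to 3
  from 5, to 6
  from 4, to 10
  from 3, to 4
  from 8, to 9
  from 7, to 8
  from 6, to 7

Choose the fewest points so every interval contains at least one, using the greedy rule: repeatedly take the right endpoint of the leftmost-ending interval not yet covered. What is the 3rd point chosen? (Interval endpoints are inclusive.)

8

Process intervals by earliest right end; each time one isn't hit yet, stab at its right endpoint.
Sorted: [1,3] [3,4] [5,6] [6,7] [7,8] [8,9] [4,10]
{[1,3],[3,4]} hit by 3; {[5,6],[6,7]} hit by 6; {[7,8],[8,9],[4,10]} hit by 8.
Points: 3, 6, 8 (3 total).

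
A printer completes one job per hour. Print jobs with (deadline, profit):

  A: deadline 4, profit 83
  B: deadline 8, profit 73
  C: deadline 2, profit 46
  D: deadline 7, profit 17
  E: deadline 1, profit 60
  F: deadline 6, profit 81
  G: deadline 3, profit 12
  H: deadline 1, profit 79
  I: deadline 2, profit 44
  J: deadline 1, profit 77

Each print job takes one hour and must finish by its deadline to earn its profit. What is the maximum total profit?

391

Sort by profit descending; place each in the latest free slot ≤ its deadline.
Profit order: A=83 F=81 H=79 J=77 B=73 E=60 C=46 I=44 D=17 G=12
Assign: A→slot 4, F→slot 6, H→slot 1, J skipped, B→slot 8, E skipped, C→slot 2, I skipped, D→slot 7, G→slot 3.
Slots: [1:H] [2:C] [3:G] [4:A] [6:F] [7:D] [8:B]
Profit = 79 + 46 + 12 + 83 + 81 + 17 + 73 = 391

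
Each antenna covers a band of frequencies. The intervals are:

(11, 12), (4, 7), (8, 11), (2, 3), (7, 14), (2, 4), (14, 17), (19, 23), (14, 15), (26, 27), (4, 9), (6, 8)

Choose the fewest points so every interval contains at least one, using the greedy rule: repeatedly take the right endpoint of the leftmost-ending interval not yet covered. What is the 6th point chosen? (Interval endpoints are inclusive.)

27

Sort by right endpoint; whenever an interval is uncovered, place a point at its right end.
By right end: [2,3]  [2,4]  [4,7]  [6,8]  [4,9]  [8,11]  [11,12]  [7,14]  [14,15]  [14,17]  [19,23]  [26,27]
[2,3] uncovered → point at 3; [4,7] uncovered → point at 7; [8,11] uncovered → point at 11; [14,15] uncovered → point at 15; [19,23] uncovered → point at 23; [26,27] uncovered → point at 27.
Points: 3, 7, 11, 15, 23, 27 (6 total).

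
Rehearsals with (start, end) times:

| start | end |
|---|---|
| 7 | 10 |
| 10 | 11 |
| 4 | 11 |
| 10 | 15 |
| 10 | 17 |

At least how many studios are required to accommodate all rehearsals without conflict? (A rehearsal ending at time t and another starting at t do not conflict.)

4

Count concurrent intervals with a sweep; the peak is the room count.
Events (time:±→running): 4:+→1 7:+→2 10:-→1 10:+→2 10:+→3 10:+→4 … peak 4.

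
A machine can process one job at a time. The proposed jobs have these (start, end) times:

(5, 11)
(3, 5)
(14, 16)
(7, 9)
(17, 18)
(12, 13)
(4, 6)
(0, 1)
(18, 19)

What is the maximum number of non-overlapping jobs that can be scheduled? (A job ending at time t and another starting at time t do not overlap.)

Sorted by end: (0,1)  (3,5)  (4,6)  (7,9)  (5,11)  (12,13)  (14,16)  (17,18)  (18,19)
take (0,1); take (3,5); take (7,9); skip (5,11); take (12,13); take (14,16); take (17,18); take (18,19).
Selected 7 jobs.

7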